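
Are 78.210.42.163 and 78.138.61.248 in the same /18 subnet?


Mask: 255.255.192.0
78.210.42.163 AND mask = 78.210.0.0
78.138.61.248 AND mask = 78.138.0.0
No, different subnets (78.210.0.0 vs 78.138.0.0)


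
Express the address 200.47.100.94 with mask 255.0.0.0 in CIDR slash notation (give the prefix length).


Binary: 11111111.00000000.00000000.00000000
Count leading 1s
Prefix: /8


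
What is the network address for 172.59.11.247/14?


IP:   10101100.00111011.00001011.11110111
Mask: 11111111.11111100.00000000.00000000
AND operation:
Net:  10101100.00111000.00000000.00000000
Network: 172.56.0.0/14


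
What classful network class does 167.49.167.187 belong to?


First octet: 167
Binary: 10100111
10xxxxxx -> Class B (128-191)
Class B, default mask 255.255.0.0 (/16)


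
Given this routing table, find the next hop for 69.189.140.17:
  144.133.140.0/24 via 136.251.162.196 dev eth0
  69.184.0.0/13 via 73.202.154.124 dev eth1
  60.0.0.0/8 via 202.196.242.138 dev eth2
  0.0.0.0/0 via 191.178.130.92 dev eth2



Longest prefix match for 69.189.140.17:
  /24 144.133.140.0: no
  /13 69.184.0.0: MATCH
  /8 60.0.0.0: no
  /0 0.0.0.0: MATCH
Selected: next-hop 73.202.154.124 via eth1 (matched /13)


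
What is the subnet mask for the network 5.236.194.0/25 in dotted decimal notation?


/25 means 25 network bits, 7 host bits
Binary: 11111111111111111111111110000000
Mask: 255.255.255.128


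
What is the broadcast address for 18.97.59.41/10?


Network: 18.64.0.0/10
Host bits = 22
Set all host bits to 1:
Broadcast: 18.127.255.255


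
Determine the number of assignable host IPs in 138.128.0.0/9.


Host bits = 32 - 9 = 23
Total addresses = 2^23 = 8388608
Usable = total - 2 (network and broadcast)
Usable hosts: 8388606


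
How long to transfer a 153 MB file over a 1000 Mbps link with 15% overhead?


Effective throughput = 1000 * (1 - 15/100) = 850 Mbps
File size in Mb = 153 * 8 = 1224 Mb
Time = 1224 / 850
Time = 1.44 seconds


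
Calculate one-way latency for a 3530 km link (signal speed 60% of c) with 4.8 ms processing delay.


Speed = 0.6 * 3e5 km/s = 180000 km/s
Propagation delay = 3530 / 180000 = 0.0196 s = 19.6111 ms
Processing delay = 4.8 ms
Total one-way latency = 24.4111 ms


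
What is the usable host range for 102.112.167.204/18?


Network: 102.112.128.0
Broadcast: 102.112.191.255
First usable = network + 1
Last usable = broadcast - 1
Range: 102.112.128.1 to 102.112.191.254


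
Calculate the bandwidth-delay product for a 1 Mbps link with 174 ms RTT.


BDP = bandwidth * RTT
= 1 Mbps * 174 ms
= 1 * 1e6 * 174 / 1000 bits
= 174000 bits
= 21750 bytes
= 21.2402 KB
BDP = 174000 bits (21750 bytes)


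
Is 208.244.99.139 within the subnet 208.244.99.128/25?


Subnet network: 208.244.99.128
Test IP AND mask: 208.244.99.128
Yes, 208.244.99.139 is in 208.244.99.128/25


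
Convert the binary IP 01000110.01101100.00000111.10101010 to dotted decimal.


01000110 = 70
01101100 = 108
00000111 = 7
10101010 = 170
IP: 70.108.7.170


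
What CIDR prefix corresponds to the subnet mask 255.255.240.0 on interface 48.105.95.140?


Binary: 11111111.11111111.11110000.00000000
Count leading 1s
Prefix: /20


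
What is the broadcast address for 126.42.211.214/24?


Network: 126.42.211.0/24
Host bits = 8
Set all host bits to 1:
Broadcast: 126.42.211.255


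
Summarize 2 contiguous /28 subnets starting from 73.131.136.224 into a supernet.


Original prefix: /28
Number of subnets: 2 = 2^1
New prefix = 28 - 1 = 27
Supernet: 73.131.136.224/27


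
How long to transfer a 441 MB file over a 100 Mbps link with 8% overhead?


Effective throughput = 100 * (1 - 8/100) = 92 Mbps
File size in Mb = 441 * 8 = 3528 Mb
Time = 3528 / 92
Time = 38.3478 seconds


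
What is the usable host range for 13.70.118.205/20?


Network: 13.70.112.0
Broadcast: 13.70.127.255
First usable = network + 1
Last usable = broadcast - 1
Range: 13.70.112.1 to 13.70.127.254


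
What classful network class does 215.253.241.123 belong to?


First octet: 215
Binary: 11010111
110xxxxx -> Class C (192-223)
Class C, default mask 255.255.255.0 (/24)


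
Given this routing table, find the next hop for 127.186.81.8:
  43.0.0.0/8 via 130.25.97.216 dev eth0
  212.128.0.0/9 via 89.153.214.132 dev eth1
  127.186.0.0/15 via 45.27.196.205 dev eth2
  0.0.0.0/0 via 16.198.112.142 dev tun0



Longest prefix match for 127.186.81.8:
  /8 43.0.0.0: no
  /9 212.128.0.0: no
  /15 127.186.0.0: MATCH
  /0 0.0.0.0: MATCH
Selected: next-hop 45.27.196.205 via eth2 (matched /15)


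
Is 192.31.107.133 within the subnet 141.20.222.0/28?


Subnet network: 141.20.222.0
Test IP AND mask: 192.31.107.128
No, 192.31.107.133 is not in 141.20.222.0/28


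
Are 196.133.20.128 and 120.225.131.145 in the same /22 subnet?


Mask: 255.255.252.0
196.133.20.128 AND mask = 196.133.20.0
120.225.131.145 AND mask = 120.225.128.0
No, different subnets (196.133.20.0 vs 120.225.128.0)


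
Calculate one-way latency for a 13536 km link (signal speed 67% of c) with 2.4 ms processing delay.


Speed = 0.67 * 3e5 km/s = 201000 km/s
Propagation delay = 13536 / 201000 = 0.0673 s = 67.3433 ms
Processing delay = 2.4 ms
Total one-way latency = 69.7433 ms


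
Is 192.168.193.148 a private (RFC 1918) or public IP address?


RFC 1918 private ranges:
  10.0.0.0/8 (10.0.0.0 - 10.255.255.255)
  172.16.0.0/12 (172.16.0.0 - 172.31.255.255)
  192.168.0.0/16 (192.168.0.0 - 192.168.255.255)
Private (in 192.168.0.0/16)


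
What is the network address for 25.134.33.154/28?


IP:   00011001.10000110.00100001.10011010
Mask: 11111111.11111111.11111111.11110000
AND operation:
Net:  00011001.10000110.00100001.10010000
Network: 25.134.33.144/28


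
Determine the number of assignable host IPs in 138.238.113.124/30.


Host bits = 32 - 30 = 2
Total addresses = 2^2 = 4
Usable = total - 2 (network and broadcast)
Usable hosts: 2


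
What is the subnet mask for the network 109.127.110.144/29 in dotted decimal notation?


/29 means 29 network bits, 3 host bits
Binary: 11111111111111111111111111111000
Mask: 255.255.255.248


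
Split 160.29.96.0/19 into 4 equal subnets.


New prefix = 19 + 2 = 21
Each subnet has 2048 addresses
  160.29.96.0/21
  160.29.104.0/21
  160.29.112.0/21
  160.29.120.0/21
Subnets: 160.29.96.0/21, 160.29.104.0/21, 160.29.112.0/21, 160.29.120.0/21


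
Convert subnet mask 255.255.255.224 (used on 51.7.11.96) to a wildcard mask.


Subnet mask: 255.255.255.224
Wildcard = 255.255.255.255 - subnet mask
255 - 255 = 0
255 - 255 = 0
255 - 255 = 0
255 - 224 = 31
Wildcard: 0.0.0.31


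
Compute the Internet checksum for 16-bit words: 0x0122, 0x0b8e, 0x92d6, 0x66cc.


Sum all words (with carry folding):
+ 0x0122 = 0x0122
+ 0x0b8e = 0x0cb0
+ 0x92d6 = 0x9f86
+ 0x66cc = 0x0653
One's complement: ~0x0653
Checksum = 0xf9ac


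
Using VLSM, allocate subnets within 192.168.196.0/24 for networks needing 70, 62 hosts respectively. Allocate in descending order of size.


70 hosts -> /25 (126 usable): 192.168.196.0/25
62 hosts -> /26 (62 usable): 192.168.196.128/26
Allocation: 192.168.196.0/25 (70 hosts, 126 usable); 192.168.196.128/26 (62 hosts, 62 usable)


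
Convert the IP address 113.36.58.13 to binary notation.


113 = 01110001
36 = 00100100
58 = 00111010
13 = 00001101
Binary: 01110001.00100100.00111010.00001101


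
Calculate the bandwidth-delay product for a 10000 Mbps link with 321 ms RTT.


BDP = bandwidth * RTT
= 10000 Mbps * 321 ms
= 10000 * 1e6 * 321 / 1000 bits
= 3210000000 bits
= 401250000 bytes
= 391845.7031 KB
BDP = 3210000000 bits (401250000 bytes)


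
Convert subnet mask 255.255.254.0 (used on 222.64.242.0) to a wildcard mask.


Subnet mask: 255.255.254.0
Wildcard = 255.255.255.255 - subnet mask
255 - 255 = 0
255 - 255 = 0
255 - 254 = 1
255 - 0 = 255
Wildcard: 0.0.1.255


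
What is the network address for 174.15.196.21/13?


IP:   10101110.00001111.11000100.00010101
Mask: 11111111.11111000.00000000.00000000
AND operation:
Net:  10101110.00001000.00000000.00000000
Network: 174.8.0.0/13


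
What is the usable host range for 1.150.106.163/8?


Network: 1.0.0.0
Broadcast: 1.255.255.255
First usable = network + 1
Last usable = broadcast - 1
Range: 1.0.0.1 to 1.255.255.254


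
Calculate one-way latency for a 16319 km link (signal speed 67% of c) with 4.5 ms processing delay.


Speed = 0.67 * 3e5 km/s = 201000 km/s
Propagation delay = 16319 / 201000 = 0.0812 s = 81.1891 ms
Processing delay = 4.5 ms
Total one-way latency = 85.6891 ms


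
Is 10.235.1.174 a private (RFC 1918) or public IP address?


RFC 1918 private ranges:
  10.0.0.0/8 (10.0.0.0 - 10.255.255.255)
  172.16.0.0/12 (172.16.0.0 - 172.31.255.255)
  192.168.0.0/16 (192.168.0.0 - 192.168.255.255)
Private (in 10.0.0.0/8)


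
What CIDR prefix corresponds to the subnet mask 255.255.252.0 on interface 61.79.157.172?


Binary: 11111111.11111111.11111100.00000000
Count leading 1s
Prefix: /22


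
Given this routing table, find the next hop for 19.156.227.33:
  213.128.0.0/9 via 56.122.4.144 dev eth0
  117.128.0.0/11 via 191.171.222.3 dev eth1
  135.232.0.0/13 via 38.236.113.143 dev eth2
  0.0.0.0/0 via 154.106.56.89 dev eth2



Longest prefix match for 19.156.227.33:
  /9 213.128.0.0: no
  /11 117.128.0.0: no
  /13 135.232.0.0: no
  /0 0.0.0.0: MATCH
Selected: next-hop 154.106.56.89 via eth2 (matched /0)


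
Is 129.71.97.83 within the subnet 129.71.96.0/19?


Subnet network: 129.71.96.0
Test IP AND mask: 129.71.96.0
Yes, 129.71.97.83 is in 129.71.96.0/19


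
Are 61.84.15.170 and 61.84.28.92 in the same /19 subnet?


Mask: 255.255.224.0
61.84.15.170 AND mask = 61.84.0.0
61.84.28.92 AND mask = 61.84.0.0
Yes, same subnet (61.84.0.0)


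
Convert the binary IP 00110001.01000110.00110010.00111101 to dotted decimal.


00110001 = 49
01000110 = 70
00110010 = 50
00111101 = 61
IP: 49.70.50.61


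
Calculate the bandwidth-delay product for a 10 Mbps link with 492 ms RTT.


BDP = bandwidth * RTT
= 10 Mbps * 492 ms
= 10 * 1e6 * 492 / 1000 bits
= 4920000 bits
= 615000 bytes
= 600.5859 KB
BDP = 4920000 bits (615000 bytes)


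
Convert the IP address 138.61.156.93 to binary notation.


138 = 10001010
61 = 00111101
156 = 10011100
93 = 01011101
Binary: 10001010.00111101.10011100.01011101


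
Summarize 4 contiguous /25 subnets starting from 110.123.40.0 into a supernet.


Original prefix: /25
Number of subnets: 4 = 2^2
New prefix = 25 - 2 = 23
Supernet: 110.123.40.0/23


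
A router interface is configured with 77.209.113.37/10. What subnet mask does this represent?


/10 means 10 network bits, 22 host bits
Binary: 11111111110000000000000000000000
Mask: 255.192.0.0


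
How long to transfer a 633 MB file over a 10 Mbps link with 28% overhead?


Effective throughput = 10 * (1 - 28/100) = 7.2 Mbps
File size in Mb = 633 * 8 = 5064 Mb
Time = 5064 / 7.2
Time = 703.3333 seconds


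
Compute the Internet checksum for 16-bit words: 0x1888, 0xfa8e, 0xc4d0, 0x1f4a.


Sum all words (with carry folding):
+ 0x1888 = 0x1888
+ 0xfa8e = 0x1317
+ 0xc4d0 = 0xd7e7
+ 0x1f4a = 0xf731
One's complement: ~0xf731
Checksum = 0x08ce


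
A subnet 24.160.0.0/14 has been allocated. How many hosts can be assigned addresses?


Host bits = 32 - 14 = 18
Total addresses = 2^18 = 262144
Usable = total - 2 (network and broadcast)
Usable hosts: 262142


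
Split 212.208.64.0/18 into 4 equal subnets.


New prefix = 18 + 2 = 20
Each subnet has 4096 addresses
  212.208.64.0/20
  212.208.80.0/20
  212.208.96.0/20
  212.208.112.0/20
Subnets: 212.208.64.0/20, 212.208.80.0/20, 212.208.96.0/20, 212.208.112.0/20


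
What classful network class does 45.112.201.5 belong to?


First octet: 45
Binary: 00101101
0xxxxxxx -> Class A (1-126)
Class A, default mask 255.0.0.0 (/8)


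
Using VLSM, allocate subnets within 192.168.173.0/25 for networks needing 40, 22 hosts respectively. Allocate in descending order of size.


40 hosts -> /26 (62 usable): 192.168.173.0/26
22 hosts -> /27 (30 usable): 192.168.173.64/27
Allocation: 192.168.173.0/26 (40 hosts, 62 usable); 192.168.173.64/27 (22 hosts, 30 usable)


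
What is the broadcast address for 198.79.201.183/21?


Network: 198.79.200.0/21
Host bits = 11
Set all host bits to 1:
Broadcast: 198.79.207.255


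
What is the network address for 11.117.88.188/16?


IP:   00001011.01110101.01011000.10111100
Mask: 11111111.11111111.00000000.00000000
AND operation:
Net:  00001011.01110101.00000000.00000000
Network: 11.117.0.0/16


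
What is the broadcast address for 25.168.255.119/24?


Network: 25.168.255.0/24
Host bits = 8
Set all host bits to 1:
Broadcast: 25.168.255.255


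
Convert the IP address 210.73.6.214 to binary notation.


210 = 11010010
73 = 01001001
6 = 00000110
214 = 11010110
Binary: 11010010.01001001.00000110.11010110


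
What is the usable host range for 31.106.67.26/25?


Network: 31.106.67.0
Broadcast: 31.106.67.127
First usable = network + 1
Last usable = broadcast - 1
Range: 31.106.67.1 to 31.106.67.126


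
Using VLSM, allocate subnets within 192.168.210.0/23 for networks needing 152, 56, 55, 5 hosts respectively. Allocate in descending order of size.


152 hosts -> /24 (254 usable): 192.168.210.0/24
56 hosts -> /26 (62 usable): 192.168.211.0/26
55 hosts -> /26 (62 usable): 192.168.211.64/26
5 hosts -> /29 (6 usable): 192.168.211.128/29
Allocation: 192.168.210.0/24 (152 hosts, 254 usable); 192.168.211.0/26 (56 hosts, 62 usable); 192.168.211.64/26 (55 hosts, 62 usable); 192.168.211.128/29 (5 hosts, 6 usable)


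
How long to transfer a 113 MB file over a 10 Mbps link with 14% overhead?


Effective throughput = 10 * (1 - 14/100) = 8.6 Mbps
File size in Mb = 113 * 8 = 904 Mb
Time = 904 / 8.6
Time = 105.1163 seconds


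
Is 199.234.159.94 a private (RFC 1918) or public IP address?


RFC 1918 private ranges:
  10.0.0.0/8 (10.0.0.0 - 10.255.255.255)
  172.16.0.0/12 (172.16.0.0 - 172.31.255.255)
  192.168.0.0/16 (192.168.0.0 - 192.168.255.255)
Public (not in any RFC 1918 range)


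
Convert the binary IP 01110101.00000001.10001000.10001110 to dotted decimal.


01110101 = 117
00000001 = 1
10001000 = 136
10001110 = 142
IP: 117.1.136.142


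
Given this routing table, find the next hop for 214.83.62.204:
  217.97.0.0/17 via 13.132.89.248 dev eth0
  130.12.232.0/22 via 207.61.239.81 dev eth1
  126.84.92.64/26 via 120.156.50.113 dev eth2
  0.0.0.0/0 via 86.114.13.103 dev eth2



Longest prefix match for 214.83.62.204:
  /17 217.97.0.0: no
  /22 130.12.232.0: no
  /26 126.84.92.64: no
  /0 0.0.0.0: MATCH
Selected: next-hop 86.114.13.103 via eth2 (matched /0)


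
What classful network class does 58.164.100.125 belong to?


First octet: 58
Binary: 00111010
0xxxxxxx -> Class A (1-126)
Class A, default mask 255.0.0.0 (/8)


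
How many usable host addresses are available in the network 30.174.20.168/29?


Host bits = 32 - 29 = 3
Total addresses = 2^3 = 8
Usable = total - 2 (network and broadcast)
Usable hosts: 6


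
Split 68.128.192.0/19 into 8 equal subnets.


New prefix = 19 + 3 = 22
Each subnet has 1024 addresses
  68.128.192.0/22
  68.128.196.0/22
  68.128.200.0/22
  68.128.204.0/22
  68.128.208.0/22
  68.128.212.0/22
  68.128.216.0/22
  68.128.220.0/22
Subnets: 68.128.192.0/22, 68.128.196.0/22, 68.128.200.0/22, 68.128.204.0/22, 68.128.208.0/22, 68.128.212.0/22, 68.128.216.0/22, 68.128.220.0/22


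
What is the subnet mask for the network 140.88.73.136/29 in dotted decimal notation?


/29 means 29 network bits, 3 host bits
Binary: 11111111111111111111111111111000
Mask: 255.255.255.248


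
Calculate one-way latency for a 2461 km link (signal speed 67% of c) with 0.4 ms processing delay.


Speed = 0.67 * 3e5 km/s = 201000 km/s
Propagation delay = 2461 / 201000 = 0.0122 s = 12.2438 ms
Processing delay = 0.4 ms
Total one-way latency = 12.6438 ms


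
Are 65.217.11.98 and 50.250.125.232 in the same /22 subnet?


Mask: 255.255.252.0
65.217.11.98 AND mask = 65.217.8.0
50.250.125.232 AND mask = 50.250.124.0
No, different subnets (65.217.8.0 vs 50.250.124.0)


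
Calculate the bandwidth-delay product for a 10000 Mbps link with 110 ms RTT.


BDP = bandwidth * RTT
= 10000 Mbps * 110 ms
= 10000 * 1e6 * 110 / 1000 bits
= 1100000000 bits
= 137500000 bytes
= 134277.3438 KB
BDP = 1100000000 bits (137500000 bytes)


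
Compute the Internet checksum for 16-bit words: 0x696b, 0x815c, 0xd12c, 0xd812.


Sum all words (with carry folding):
+ 0x696b = 0x696b
+ 0x815c = 0xeac7
+ 0xd12c = 0xbbf4
+ 0xd812 = 0x9407
One's complement: ~0x9407
Checksum = 0x6bf8


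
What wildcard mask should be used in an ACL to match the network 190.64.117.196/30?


Subnet mask: 255.255.255.252
Wildcard = 255.255.255.255 - subnet mask
255 - 255 = 0
255 - 255 = 0
255 - 255 = 0
255 - 252 = 3
Wildcard: 0.0.0.3


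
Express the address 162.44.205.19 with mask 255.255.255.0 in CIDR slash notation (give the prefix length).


Binary: 11111111.11111111.11111111.00000000
Count leading 1s
Prefix: /24


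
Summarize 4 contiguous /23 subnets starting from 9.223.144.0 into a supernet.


Original prefix: /23
Number of subnets: 4 = 2^2
New prefix = 23 - 2 = 21
Supernet: 9.223.144.0/21


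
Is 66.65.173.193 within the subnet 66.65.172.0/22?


Subnet network: 66.65.172.0
Test IP AND mask: 66.65.172.0
Yes, 66.65.173.193 is in 66.65.172.0/22


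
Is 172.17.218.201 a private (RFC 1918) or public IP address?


RFC 1918 private ranges:
  10.0.0.0/8 (10.0.0.0 - 10.255.255.255)
  172.16.0.0/12 (172.16.0.0 - 172.31.255.255)
  192.168.0.0/16 (192.168.0.0 - 192.168.255.255)
Private (in 172.16.0.0/12)


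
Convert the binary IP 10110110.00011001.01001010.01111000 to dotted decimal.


10110110 = 182
00011001 = 25
01001010 = 74
01111000 = 120
IP: 182.25.74.120


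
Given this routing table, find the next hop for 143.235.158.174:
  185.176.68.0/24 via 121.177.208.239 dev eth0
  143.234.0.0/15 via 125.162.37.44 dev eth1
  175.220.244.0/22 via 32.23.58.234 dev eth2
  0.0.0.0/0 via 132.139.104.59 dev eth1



Longest prefix match for 143.235.158.174:
  /24 185.176.68.0: no
  /15 143.234.0.0: MATCH
  /22 175.220.244.0: no
  /0 0.0.0.0: MATCH
Selected: next-hop 125.162.37.44 via eth1 (matched /15)


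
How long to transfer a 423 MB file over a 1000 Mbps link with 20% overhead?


Effective throughput = 1000 * (1 - 20/100) = 800 Mbps
File size in Mb = 423 * 8 = 3384 Mb
Time = 3384 / 800
Time = 4.23 seconds


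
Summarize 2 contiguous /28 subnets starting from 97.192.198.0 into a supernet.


Original prefix: /28
Number of subnets: 2 = 2^1
New prefix = 28 - 1 = 27
Supernet: 97.192.198.0/27


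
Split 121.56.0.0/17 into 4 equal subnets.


New prefix = 17 + 2 = 19
Each subnet has 8192 addresses
  121.56.0.0/19
  121.56.32.0/19
  121.56.64.0/19
  121.56.96.0/19
Subnets: 121.56.0.0/19, 121.56.32.0/19, 121.56.64.0/19, 121.56.96.0/19


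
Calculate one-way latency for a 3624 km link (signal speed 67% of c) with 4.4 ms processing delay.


Speed = 0.67 * 3e5 km/s = 201000 km/s
Propagation delay = 3624 / 201000 = 0.018 s = 18.0299 ms
Processing delay = 4.4 ms
Total one-way latency = 22.4299 ms


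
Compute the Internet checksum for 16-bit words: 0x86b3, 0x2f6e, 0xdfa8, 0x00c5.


Sum all words (with carry folding):
+ 0x86b3 = 0x86b3
+ 0x2f6e = 0xb621
+ 0xdfa8 = 0x95ca
+ 0x00c5 = 0x968f
One's complement: ~0x968f
Checksum = 0x6970


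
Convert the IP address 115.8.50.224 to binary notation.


115 = 01110011
8 = 00001000
50 = 00110010
224 = 11100000
Binary: 01110011.00001000.00110010.11100000


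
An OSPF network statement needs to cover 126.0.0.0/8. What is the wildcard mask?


Subnet mask: 255.0.0.0
Wildcard = 255.255.255.255 - subnet mask
255 - 255 = 0
255 - 0 = 255
255 - 0 = 255
255 - 0 = 255
Wildcard: 0.255.255.255


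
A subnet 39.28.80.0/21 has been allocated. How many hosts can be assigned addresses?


Host bits = 32 - 21 = 11
Total addresses = 2^11 = 2048
Usable = total - 2 (network and broadcast)
Usable hosts: 2046


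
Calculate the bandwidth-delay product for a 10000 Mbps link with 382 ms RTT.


BDP = bandwidth * RTT
= 10000 Mbps * 382 ms
= 10000 * 1e6 * 382 / 1000 bits
= 3820000000 bits
= 477500000 bytes
= 466308.5938 KB
BDP = 3820000000 bits (477500000 bytes)


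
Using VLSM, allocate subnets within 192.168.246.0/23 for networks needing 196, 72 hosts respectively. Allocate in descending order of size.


196 hosts -> /24 (254 usable): 192.168.246.0/24
72 hosts -> /25 (126 usable): 192.168.247.0/25
Allocation: 192.168.246.0/24 (196 hosts, 254 usable); 192.168.247.0/25 (72 hosts, 126 usable)


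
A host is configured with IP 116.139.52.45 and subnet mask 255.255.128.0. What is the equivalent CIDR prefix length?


Binary: 11111111.11111111.10000000.00000000
Count leading 1s
Prefix: /17


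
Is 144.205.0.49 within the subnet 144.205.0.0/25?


Subnet network: 144.205.0.0
Test IP AND mask: 144.205.0.0
Yes, 144.205.0.49 is in 144.205.0.0/25


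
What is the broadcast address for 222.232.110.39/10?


Network: 222.192.0.0/10
Host bits = 22
Set all host bits to 1:
Broadcast: 222.255.255.255


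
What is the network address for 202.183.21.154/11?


IP:   11001010.10110111.00010101.10011010
Mask: 11111111.11100000.00000000.00000000
AND operation:
Net:  11001010.10100000.00000000.00000000
Network: 202.160.0.0/11


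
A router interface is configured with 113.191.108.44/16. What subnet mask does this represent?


/16 means 16 network bits, 16 host bits
Binary: 11111111111111110000000000000000
Mask: 255.255.0.0


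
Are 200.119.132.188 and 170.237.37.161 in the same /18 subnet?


Mask: 255.255.192.0
200.119.132.188 AND mask = 200.119.128.0
170.237.37.161 AND mask = 170.237.0.0
No, different subnets (200.119.128.0 vs 170.237.0.0)


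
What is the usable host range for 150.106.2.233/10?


Network: 150.64.0.0
Broadcast: 150.127.255.255
First usable = network + 1
Last usable = broadcast - 1
Range: 150.64.0.1 to 150.127.255.254


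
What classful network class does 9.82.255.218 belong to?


First octet: 9
Binary: 00001001
0xxxxxxx -> Class A (1-126)
Class A, default mask 255.0.0.0 (/8)


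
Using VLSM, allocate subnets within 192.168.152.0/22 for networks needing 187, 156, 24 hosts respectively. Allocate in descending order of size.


187 hosts -> /24 (254 usable): 192.168.152.0/24
156 hosts -> /24 (254 usable): 192.168.153.0/24
24 hosts -> /27 (30 usable): 192.168.154.0/27
Allocation: 192.168.152.0/24 (187 hosts, 254 usable); 192.168.153.0/24 (156 hosts, 254 usable); 192.168.154.0/27 (24 hosts, 30 usable)


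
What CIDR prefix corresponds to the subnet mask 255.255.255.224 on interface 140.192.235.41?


Binary: 11111111.11111111.11111111.11100000
Count leading 1s
Prefix: /27


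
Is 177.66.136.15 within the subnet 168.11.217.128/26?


Subnet network: 168.11.217.128
Test IP AND mask: 177.66.136.0
No, 177.66.136.15 is not in 168.11.217.128/26


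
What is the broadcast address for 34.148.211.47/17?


Network: 34.148.128.0/17
Host bits = 15
Set all host bits to 1:
Broadcast: 34.148.255.255


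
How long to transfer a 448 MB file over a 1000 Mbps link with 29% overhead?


Effective throughput = 1000 * (1 - 29/100) = 710 Mbps
File size in Mb = 448 * 8 = 3584 Mb
Time = 3584 / 710
Time = 5.0479 seconds


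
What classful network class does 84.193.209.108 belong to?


First octet: 84
Binary: 01010100
0xxxxxxx -> Class A (1-126)
Class A, default mask 255.0.0.0 (/8)


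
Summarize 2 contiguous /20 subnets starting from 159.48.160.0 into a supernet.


Original prefix: /20
Number of subnets: 2 = 2^1
New prefix = 20 - 1 = 19
Supernet: 159.48.160.0/19


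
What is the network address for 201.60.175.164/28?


IP:   11001001.00111100.10101111.10100100
Mask: 11111111.11111111.11111111.11110000
AND operation:
Net:  11001001.00111100.10101111.10100000
Network: 201.60.175.160/28


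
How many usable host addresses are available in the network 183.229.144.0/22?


Host bits = 32 - 22 = 10
Total addresses = 2^10 = 1024
Usable = total - 2 (network and broadcast)
Usable hosts: 1022


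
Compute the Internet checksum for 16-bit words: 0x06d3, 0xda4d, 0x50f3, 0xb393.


Sum all words (with carry folding):
+ 0x06d3 = 0x06d3
+ 0xda4d = 0xe120
+ 0x50f3 = 0x3214
+ 0xb393 = 0xe5a7
One's complement: ~0xe5a7
Checksum = 0x1a58


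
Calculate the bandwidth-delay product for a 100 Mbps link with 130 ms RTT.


BDP = bandwidth * RTT
= 100 Mbps * 130 ms
= 100 * 1e6 * 130 / 1000 bits
= 13000000 bits
= 1625000 bytes
= 1586.9141 KB
BDP = 13000000 bits (1625000 bytes)


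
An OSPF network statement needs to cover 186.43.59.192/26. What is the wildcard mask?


Subnet mask: 255.255.255.192
Wildcard = 255.255.255.255 - subnet mask
255 - 255 = 0
255 - 255 = 0
255 - 255 = 0
255 - 192 = 63
Wildcard: 0.0.0.63


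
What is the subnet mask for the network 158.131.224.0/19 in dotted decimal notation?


/19 means 19 network bits, 13 host bits
Binary: 11111111111111111110000000000000
Mask: 255.255.224.0


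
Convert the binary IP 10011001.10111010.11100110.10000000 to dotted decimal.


10011001 = 153
10111010 = 186
11100110 = 230
10000000 = 128
IP: 153.186.230.128


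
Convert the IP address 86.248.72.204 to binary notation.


86 = 01010110
248 = 11111000
72 = 01001000
204 = 11001100
Binary: 01010110.11111000.01001000.11001100


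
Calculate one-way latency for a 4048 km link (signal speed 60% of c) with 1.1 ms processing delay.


Speed = 0.6 * 3e5 km/s = 180000 km/s
Propagation delay = 4048 / 180000 = 0.0225 s = 22.4889 ms
Processing delay = 1.1 ms
Total one-way latency = 23.5889 ms


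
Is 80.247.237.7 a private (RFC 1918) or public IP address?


RFC 1918 private ranges:
  10.0.0.0/8 (10.0.0.0 - 10.255.255.255)
  172.16.0.0/12 (172.16.0.0 - 172.31.255.255)
  192.168.0.0/16 (192.168.0.0 - 192.168.255.255)
Public (not in any RFC 1918 range)


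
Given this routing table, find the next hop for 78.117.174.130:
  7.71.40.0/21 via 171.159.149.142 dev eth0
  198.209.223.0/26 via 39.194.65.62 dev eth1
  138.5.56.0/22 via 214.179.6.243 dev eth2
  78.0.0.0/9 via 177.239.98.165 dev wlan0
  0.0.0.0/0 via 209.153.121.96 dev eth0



Longest prefix match for 78.117.174.130:
  /21 7.71.40.0: no
  /26 198.209.223.0: no
  /22 138.5.56.0: no
  /9 78.0.0.0: MATCH
  /0 0.0.0.0: MATCH
Selected: next-hop 177.239.98.165 via wlan0 (matched /9)


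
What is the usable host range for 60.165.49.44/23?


Network: 60.165.48.0
Broadcast: 60.165.49.255
First usable = network + 1
Last usable = broadcast - 1
Range: 60.165.48.1 to 60.165.49.254


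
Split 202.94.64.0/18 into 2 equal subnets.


New prefix = 18 + 1 = 19
Each subnet has 8192 addresses
  202.94.64.0/19
  202.94.96.0/19
Subnets: 202.94.64.0/19, 202.94.96.0/19


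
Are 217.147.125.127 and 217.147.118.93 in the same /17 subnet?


Mask: 255.255.128.0
217.147.125.127 AND mask = 217.147.0.0
217.147.118.93 AND mask = 217.147.0.0
Yes, same subnet (217.147.0.0)


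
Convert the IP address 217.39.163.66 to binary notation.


217 = 11011001
39 = 00100111
163 = 10100011
66 = 01000010
Binary: 11011001.00100111.10100011.01000010


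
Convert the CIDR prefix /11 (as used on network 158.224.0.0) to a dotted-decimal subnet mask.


/11 means 11 network bits, 21 host bits
Binary: 11111111111000000000000000000000
Mask: 255.224.0.0


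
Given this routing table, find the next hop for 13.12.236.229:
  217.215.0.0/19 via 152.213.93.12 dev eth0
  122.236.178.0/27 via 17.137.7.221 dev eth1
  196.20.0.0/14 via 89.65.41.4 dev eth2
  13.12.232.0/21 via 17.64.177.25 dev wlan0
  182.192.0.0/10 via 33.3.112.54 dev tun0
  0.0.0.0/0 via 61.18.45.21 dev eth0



Longest prefix match for 13.12.236.229:
  /19 217.215.0.0: no
  /27 122.236.178.0: no
  /14 196.20.0.0: no
  /21 13.12.232.0: MATCH
  /10 182.192.0.0: no
  /0 0.0.0.0: MATCH
Selected: next-hop 17.64.177.25 via wlan0 (matched /21)


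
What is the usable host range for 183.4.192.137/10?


Network: 183.0.0.0
Broadcast: 183.63.255.255
First usable = network + 1
Last usable = broadcast - 1
Range: 183.0.0.1 to 183.63.255.254


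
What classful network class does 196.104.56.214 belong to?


First octet: 196
Binary: 11000100
110xxxxx -> Class C (192-223)
Class C, default mask 255.255.255.0 (/24)


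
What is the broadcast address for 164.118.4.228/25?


Network: 164.118.4.128/25
Host bits = 7
Set all host bits to 1:
Broadcast: 164.118.4.255


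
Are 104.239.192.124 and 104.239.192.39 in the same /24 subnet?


Mask: 255.255.255.0
104.239.192.124 AND mask = 104.239.192.0
104.239.192.39 AND mask = 104.239.192.0
Yes, same subnet (104.239.192.0)


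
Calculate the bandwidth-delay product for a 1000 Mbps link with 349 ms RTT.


BDP = bandwidth * RTT
= 1000 Mbps * 349 ms
= 1000 * 1e6 * 349 / 1000 bits
= 349000000 bits
= 43625000 bytes
= 42602.5391 KB
BDP = 349000000 bits (43625000 bytes)


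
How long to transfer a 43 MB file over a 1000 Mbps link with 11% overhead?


Effective throughput = 1000 * (1 - 11/100) = 890 Mbps
File size in Mb = 43 * 8 = 344 Mb
Time = 344 / 890
Time = 0.3865 seconds


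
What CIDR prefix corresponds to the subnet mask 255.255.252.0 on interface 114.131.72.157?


Binary: 11111111.11111111.11111100.00000000
Count leading 1s
Prefix: /22


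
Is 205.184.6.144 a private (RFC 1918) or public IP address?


RFC 1918 private ranges:
  10.0.0.0/8 (10.0.0.0 - 10.255.255.255)
  172.16.0.0/12 (172.16.0.0 - 172.31.255.255)
  192.168.0.0/16 (192.168.0.0 - 192.168.255.255)
Public (not in any RFC 1918 range)


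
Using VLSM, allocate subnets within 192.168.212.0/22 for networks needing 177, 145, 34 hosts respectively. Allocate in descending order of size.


177 hosts -> /24 (254 usable): 192.168.212.0/24
145 hosts -> /24 (254 usable): 192.168.213.0/24
34 hosts -> /26 (62 usable): 192.168.214.0/26
Allocation: 192.168.212.0/24 (177 hosts, 254 usable); 192.168.213.0/24 (145 hosts, 254 usable); 192.168.214.0/26 (34 hosts, 62 usable)


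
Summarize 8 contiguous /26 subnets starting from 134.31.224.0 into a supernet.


Original prefix: /26
Number of subnets: 8 = 2^3
New prefix = 26 - 3 = 23
Supernet: 134.31.224.0/23


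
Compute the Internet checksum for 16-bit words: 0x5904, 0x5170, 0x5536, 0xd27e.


Sum all words (with carry folding):
+ 0x5904 = 0x5904
+ 0x5170 = 0xaa74
+ 0x5536 = 0xffaa
+ 0xd27e = 0xd229
One's complement: ~0xd229
Checksum = 0x2dd6


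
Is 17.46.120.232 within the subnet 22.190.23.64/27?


Subnet network: 22.190.23.64
Test IP AND mask: 17.46.120.224
No, 17.46.120.232 is not in 22.190.23.64/27


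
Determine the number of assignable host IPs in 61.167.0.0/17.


Host bits = 32 - 17 = 15
Total addresses = 2^15 = 32768
Usable = total - 2 (network and broadcast)
Usable hosts: 32766


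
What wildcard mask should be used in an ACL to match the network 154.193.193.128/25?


Subnet mask: 255.255.255.128
Wildcard = 255.255.255.255 - subnet mask
255 - 255 = 0
255 - 255 = 0
255 - 255 = 0
255 - 128 = 127
Wildcard: 0.0.0.127


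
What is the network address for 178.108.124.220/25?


IP:   10110010.01101100.01111100.11011100
Mask: 11111111.11111111.11111111.10000000
AND operation:
Net:  10110010.01101100.01111100.10000000
Network: 178.108.124.128/25


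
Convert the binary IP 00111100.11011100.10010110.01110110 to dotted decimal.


00111100 = 60
11011100 = 220
10010110 = 150
01110110 = 118
IP: 60.220.150.118


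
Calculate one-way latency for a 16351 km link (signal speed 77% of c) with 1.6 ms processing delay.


Speed = 0.77 * 3e5 km/s = 231000 km/s
Propagation delay = 16351 / 231000 = 0.0708 s = 70.7835 ms
Processing delay = 1.6 ms
Total one-way latency = 72.3835 ms


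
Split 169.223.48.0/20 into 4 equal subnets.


New prefix = 20 + 2 = 22
Each subnet has 1024 addresses
  169.223.48.0/22
  169.223.52.0/22
  169.223.56.0/22
  169.223.60.0/22
Subnets: 169.223.48.0/22, 169.223.52.0/22, 169.223.56.0/22, 169.223.60.0/22


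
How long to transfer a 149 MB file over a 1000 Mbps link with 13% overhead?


Effective throughput = 1000 * (1 - 13/100) = 870 Mbps
File size in Mb = 149 * 8 = 1192 Mb
Time = 1192 / 870
Time = 1.3701 seconds


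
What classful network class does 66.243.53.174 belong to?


First octet: 66
Binary: 01000010
0xxxxxxx -> Class A (1-126)
Class A, default mask 255.0.0.0 (/8)


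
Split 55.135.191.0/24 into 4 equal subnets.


New prefix = 24 + 2 = 26
Each subnet has 64 addresses
  55.135.191.0/26
  55.135.191.64/26
  55.135.191.128/26
  55.135.191.192/26
Subnets: 55.135.191.0/26, 55.135.191.64/26, 55.135.191.128/26, 55.135.191.192/26


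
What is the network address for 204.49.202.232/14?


IP:   11001100.00110001.11001010.11101000
Mask: 11111111.11111100.00000000.00000000
AND operation:
Net:  11001100.00110000.00000000.00000000
Network: 204.48.0.0/14


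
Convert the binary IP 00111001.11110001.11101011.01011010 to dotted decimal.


00111001 = 57
11110001 = 241
11101011 = 235
01011010 = 90
IP: 57.241.235.90


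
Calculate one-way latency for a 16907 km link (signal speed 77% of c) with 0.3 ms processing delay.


Speed = 0.77 * 3e5 km/s = 231000 km/s
Propagation delay = 16907 / 231000 = 0.0732 s = 73.1905 ms
Processing delay = 0.3 ms
Total one-way latency = 73.4905 ms


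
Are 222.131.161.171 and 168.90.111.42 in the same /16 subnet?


Mask: 255.255.0.0
222.131.161.171 AND mask = 222.131.0.0
168.90.111.42 AND mask = 168.90.0.0
No, different subnets (222.131.0.0 vs 168.90.0.0)


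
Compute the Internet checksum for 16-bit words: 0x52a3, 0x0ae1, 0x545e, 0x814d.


Sum all words (with carry folding):
+ 0x52a3 = 0x52a3
+ 0x0ae1 = 0x5d84
+ 0x545e = 0xb1e2
+ 0x814d = 0x3330
One's complement: ~0x3330
Checksum = 0xcccf


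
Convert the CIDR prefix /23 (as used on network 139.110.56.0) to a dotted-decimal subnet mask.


/23 means 23 network bits, 9 host bits
Binary: 11111111111111111111111000000000
Mask: 255.255.254.0


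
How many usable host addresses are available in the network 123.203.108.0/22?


Host bits = 32 - 22 = 10
Total addresses = 2^10 = 1024
Usable = total - 2 (network and broadcast)
Usable hosts: 1022


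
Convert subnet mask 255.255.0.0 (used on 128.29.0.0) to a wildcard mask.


Subnet mask: 255.255.0.0
Wildcard = 255.255.255.255 - subnet mask
255 - 255 = 0
255 - 255 = 0
255 - 0 = 255
255 - 0 = 255
Wildcard: 0.0.255.255


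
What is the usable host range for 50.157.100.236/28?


Network: 50.157.100.224
Broadcast: 50.157.100.239
First usable = network + 1
Last usable = broadcast - 1
Range: 50.157.100.225 to 50.157.100.238


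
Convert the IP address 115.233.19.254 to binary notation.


115 = 01110011
233 = 11101001
19 = 00010011
254 = 11111110
Binary: 01110011.11101001.00010011.11111110


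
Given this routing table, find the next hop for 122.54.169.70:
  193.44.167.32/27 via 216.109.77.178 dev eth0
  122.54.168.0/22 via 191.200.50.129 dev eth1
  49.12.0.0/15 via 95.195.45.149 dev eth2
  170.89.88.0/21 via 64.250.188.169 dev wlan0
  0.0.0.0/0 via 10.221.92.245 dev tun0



Longest prefix match for 122.54.169.70:
  /27 193.44.167.32: no
  /22 122.54.168.0: MATCH
  /15 49.12.0.0: no
  /21 170.89.88.0: no
  /0 0.0.0.0: MATCH
Selected: next-hop 191.200.50.129 via eth1 (matched /22)


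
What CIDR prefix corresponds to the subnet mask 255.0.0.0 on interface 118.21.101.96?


Binary: 11111111.00000000.00000000.00000000
Count leading 1s
Prefix: /8


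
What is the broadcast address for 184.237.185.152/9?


Network: 184.128.0.0/9
Host bits = 23
Set all host bits to 1:
Broadcast: 184.255.255.255


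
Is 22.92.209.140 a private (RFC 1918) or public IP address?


RFC 1918 private ranges:
  10.0.0.0/8 (10.0.0.0 - 10.255.255.255)
  172.16.0.0/12 (172.16.0.0 - 172.31.255.255)
  192.168.0.0/16 (192.168.0.0 - 192.168.255.255)
Public (not in any RFC 1918 range)


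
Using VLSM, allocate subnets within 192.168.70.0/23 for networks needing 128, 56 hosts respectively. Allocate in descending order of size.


128 hosts -> /24 (254 usable): 192.168.70.0/24
56 hosts -> /26 (62 usable): 192.168.71.0/26
Allocation: 192.168.70.0/24 (128 hosts, 254 usable); 192.168.71.0/26 (56 hosts, 62 usable)


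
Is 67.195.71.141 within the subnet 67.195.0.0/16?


Subnet network: 67.195.0.0
Test IP AND mask: 67.195.0.0
Yes, 67.195.71.141 is in 67.195.0.0/16


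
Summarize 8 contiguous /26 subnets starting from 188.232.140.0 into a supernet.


Original prefix: /26
Number of subnets: 8 = 2^3
New prefix = 26 - 3 = 23
Supernet: 188.232.140.0/23


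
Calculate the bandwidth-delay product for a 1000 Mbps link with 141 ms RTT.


BDP = bandwidth * RTT
= 1000 Mbps * 141 ms
= 1000 * 1e6 * 141 / 1000 bits
= 141000000 bits
= 17625000 bytes
= 17211.9141 KB
BDP = 141000000 bits (17625000 bytes)


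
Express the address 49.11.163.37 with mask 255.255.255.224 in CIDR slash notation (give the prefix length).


Binary: 11111111.11111111.11111111.11100000
Count leading 1s
Prefix: /27


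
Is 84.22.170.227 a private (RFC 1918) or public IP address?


RFC 1918 private ranges:
  10.0.0.0/8 (10.0.0.0 - 10.255.255.255)
  172.16.0.0/12 (172.16.0.0 - 172.31.255.255)
  192.168.0.0/16 (192.168.0.0 - 192.168.255.255)
Public (not in any RFC 1918 range)


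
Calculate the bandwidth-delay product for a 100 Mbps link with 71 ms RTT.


BDP = bandwidth * RTT
= 100 Mbps * 71 ms
= 100 * 1e6 * 71 / 1000 bits
= 7100000 bits
= 887500 bytes
= 866.6992 KB
BDP = 7100000 bits (887500 bytes)


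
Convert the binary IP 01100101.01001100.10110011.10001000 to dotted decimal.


01100101 = 101
01001100 = 76
10110011 = 179
10001000 = 136
IP: 101.76.179.136


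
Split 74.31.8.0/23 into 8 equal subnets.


New prefix = 23 + 3 = 26
Each subnet has 64 addresses
  74.31.8.0/26
  74.31.8.64/26
  74.31.8.128/26
  74.31.8.192/26
  74.31.9.0/26
  74.31.9.64/26
  74.31.9.128/26
  74.31.9.192/26
Subnets: 74.31.8.0/26, 74.31.8.64/26, 74.31.8.128/26, 74.31.8.192/26, 74.31.9.0/26, 74.31.9.64/26, 74.31.9.128/26, 74.31.9.192/26


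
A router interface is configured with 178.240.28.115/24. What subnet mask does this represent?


/24 means 24 network bits, 8 host bits
Binary: 11111111111111111111111100000000
Mask: 255.255.255.0


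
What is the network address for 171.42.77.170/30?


IP:   10101011.00101010.01001101.10101010
Mask: 11111111.11111111.11111111.11111100
AND operation:
Net:  10101011.00101010.01001101.10101000
Network: 171.42.77.168/30


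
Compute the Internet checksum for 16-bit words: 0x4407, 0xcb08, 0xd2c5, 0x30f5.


Sum all words (with carry folding):
+ 0x4407 = 0x4407
+ 0xcb08 = 0x0f10
+ 0xd2c5 = 0xe1d5
+ 0x30f5 = 0x12cb
One's complement: ~0x12cb
Checksum = 0xed34


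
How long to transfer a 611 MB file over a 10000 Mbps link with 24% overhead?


Effective throughput = 10000 * (1 - 24/100) = 7600 Mbps
File size in Mb = 611 * 8 = 4888 Mb
Time = 4888 / 7600
Time = 0.6432 seconds


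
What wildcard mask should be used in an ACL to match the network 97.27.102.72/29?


Subnet mask: 255.255.255.248
Wildcard = 255.255.255.255 - subnet mask
255 - 255 = 0
255 - 255 = 0
255 - 255 = 0
255 - 248 = 7
Wildcard: 0.0.0.7


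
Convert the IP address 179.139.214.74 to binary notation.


179 = 10110011
139 = 10001011
214 = 11010110
74 = 01001010
Binary: 10110011.10001011.11010110.01001010


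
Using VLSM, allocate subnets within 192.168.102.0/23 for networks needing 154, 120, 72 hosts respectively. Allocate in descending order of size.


154 hosts -> /24 (254 usable): 192.168.102.0/24
120 hosts -> /25 (126 usable): 192.168.103.0/25
72 hosts -> /25 (126 usable): 192.168.103.128/25
Allocation: 192.168.102.0/24 (154 hosts, 254 usable); 192.168.103.0/25 (120 hosts, 126 usable); 192.168.103.128/25 (72 hosts, 126 usable)
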